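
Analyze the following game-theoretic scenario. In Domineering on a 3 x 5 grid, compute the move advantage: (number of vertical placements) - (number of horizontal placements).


Board is 3 x 5 (rows x cols).
Left (vertical) placements: (rows-1) * cols = 2 * 5 = 10
Right (horizontal) placements: rows * (cols-1) = 3 * 4 = 12
Advantage = Left - Right = 10 - 12 = -2

-2


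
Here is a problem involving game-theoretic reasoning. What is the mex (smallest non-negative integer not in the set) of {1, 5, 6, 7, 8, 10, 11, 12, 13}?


Set = {1, 5, 6, 7, 8, 10, 11, 12, 13}
0 is NOT in the set. This is the mex.
mex = 0

0


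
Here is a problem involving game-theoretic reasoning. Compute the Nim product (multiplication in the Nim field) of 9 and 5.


Nim multiplication is bilinear over XOR: (u XOR v) * w = (u*w) XOR (v*w).
So we split each operand into its bit components and XOR the pairwise Nim products.
9 = 1 + 8 (as XOR of powers of 2).
5 = 1 + 4 (as XOR of powers of 2).
Using the standard Nim-product table on single bits:
  2*2 = 3,   2*4 = 8,   2*8 = 12,
  4*4 = 6,   4*8 = 11,  8*8 = 13,
and  1*x = x (identity), k*l = l*k (commutative).
Pairwise Nim products:
  1 * 1 = 1
  1 * 4 = 4
  8 * 1 = 8
  8 * 4 = 11
XOR them: 1 XOR 4 XOR 8 XOR 11 = 6.
Result: 9 * 5 = 6 (in Nim).

6


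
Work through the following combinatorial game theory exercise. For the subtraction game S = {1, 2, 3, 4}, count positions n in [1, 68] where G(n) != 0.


Subtraction set S = {1, 2, 3, 4}, so G(n) = n mod 5.
G(n) = 0 when n is a multiple of 5.
Multiples of 5 in [1, 68]: 13
N-positions (nonzero Grundy) = 68 - 13 = 55

55


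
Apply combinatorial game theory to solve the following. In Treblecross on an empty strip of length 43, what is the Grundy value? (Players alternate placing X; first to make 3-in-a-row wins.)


Treblecross: place X on empty cells; 3-in-a-row wins.
Playing within two cells of an existing X lets the opponent win at once, so sensible play treats the cells i-2..i+2 around each X as dead. The player left with no safe cell loses, so this is a normal-play take-away game on strips of safe cells.
Placing X at cell i (0-indexed) of a strip of k safe cells leaves independent strips of sizes max(0, i-2) and max(0, k-i-3). Hence G(k) = mex{ G(max(0,i-2)) XOR G(max(0,k-i-3)) : 0 <= i < k }, with G(0) = 0.
G(1): splits (0,0):0^0=0 -> mex({0}) = 1
G(2): splits (0,0):0^0=0 -> mex({0}) = 1
G(3): splits (0,0):0^0=0 -> mex({0}) = 1
G(4): splits (0,1):0^1=1 (0,0):0^0=0 -> mex({0, 1}) = 2
G(5): splits (0,2):0^1=1 (0,1):0^1=1 (0,0):0^0=0 -> mex({0, 1}) = 2
G(6) = mex({1}) = 0
G(7) = mex({0, 1, 2}) = 3
G(8) = mex({0, 1, 2}) = 3
G(9) = mex({0, 2}) = 1
G(10) = mex({0, 2, 3}) = 1
G(11) = mex({0, 3}) = 1
G(12) = mex({1, 3}) = 0
G(13) = mex({0, 1, 2, 3}) = 4
G(14) = mex({0, 1, 2}) = 3
G(15) = mex({0, 1, 2}) = 3
G(16) = mex({0, 1, 2, 4}) = 3
G(17) = mex({0, 1, 3, 4}) = 2
G(18) = mex({0, 1, 3, 4}) = 2
G(19) = mex({0, 1, 3, 5}) = 2
G(20) = mex({0, 1, 2, 3, 5}) = 4
G(21) = mex({0, 1, 2, 3, 5}) = 4
G(22) = mex({1, 2, 6}) = 0
G(23) = mex({0, 1, 2, 3, 4, 6}) = 5
G(24) = mex({0, 1, 2, 3, 4}) = 5
G(25) = mex({0, 1, 3, 4, 7}) = 2
G(26) = mex({0, 1, 3, 4, 5, 7}) = 2
G(27) = mex({0, 1, 3, 5}) = 2
G(28) = mex({0, 1, 2, 5}) = 3
G(29) = mex({0, 1, 2, 4, 5, 6}) = 3
G(30) = mex({1, 2, 4, 6}) = 0
G(31) = mex({0, 1, 2, 3, 4, 6}) = 5
G(32) = mex({1, 2, 3, 4, 7}) = 0
G(33) = mex({0, 3, 7}) = 1
G(34) = mex({0, 2, 3, 5, 7}) = 1
G(35) = mex({0, 2, 3, 5, 6}) = 1
G(36) = mex({0, 1, 2, 5, 6}) = 3
G(37) = mex({0, 1, 2, 4, 5, 6}) = 3
G(38) = mex({0, 1, 2, 4}) = 3
G(39) = mex({0, 1, 2, 3, 4, 7}) = 5
G(40) = mex({0, 1, 2, 3, 4, 5, 7}) = 6
G(41) = mex({0, 1, 2, 3, 5, 7}) = 4
G(42) = mex({0, 1, 2, 3, 5, 6, 7}) = 4
G(43) = mex({0, 2, 3, 5, 6}) = 1
Therefore G(43) = 1.

1


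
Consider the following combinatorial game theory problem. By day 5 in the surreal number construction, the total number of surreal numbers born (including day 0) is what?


Day 0: {|} = 0 is born. Count = 1.
Day n: the number of surreal numbers born by day n is 2^(n+1) - 1.
By day 0: 2^1 - 1 = 1
By day 1: 2^2 - 1 = 3
By day 2: 2^3 - 1 = 7
By day 3: 2^4 - 1 = 15
By day 4: 2^5 - 1 = 31
By day 5: 2^6 - 1 = 63
By day 5: 63 surreal numbers.

63


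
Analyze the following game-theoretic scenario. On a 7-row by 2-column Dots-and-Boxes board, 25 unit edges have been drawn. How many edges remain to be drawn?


Grid: 7 x 2 boxes, i.e. 8 rows and 3 columns of dots.
Horizontal edges: (rows + 1) * cols = 8 * 2 = 16
Vertical edges: rows * (cols + 1) = 7 * 3 = 21
Total edges: 16 + 21 = 37
Edges drawn: 25
Remaining: 37 - 25 = 12

12


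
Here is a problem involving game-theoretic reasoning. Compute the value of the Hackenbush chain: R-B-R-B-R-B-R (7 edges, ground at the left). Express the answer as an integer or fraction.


Edges (from ground): R-B-R-B-R-B-R
By Berlekamp's sign-expansion rule, a Blue-Red Hackenbush stalk has the value of the surreal number whose sign sequence is the edge sequence with B -> + and R -> -.
Sign sequence: -+-+-+-
Trace the sign expansion in the surreal number tree, starting from 0:
Edge 1: R (sign -) -> bounds (-inf, 0), value = -1
Edge 2: B (sign +) -> bounds (-1, 0), value = -1/2
Edge 3: R (sign -) -> bounds (-1, -1/2), value = -3/4
Edge 4: B (sign +) -> bounds (-3/4, -1/2), value = -5/8
Edge 5: R (sign -) -> bounds (-3/4, -5/8), value = -11/16
Edge 6: B (sign +) -> bounds (-11/16, -5/8), value = -21/32
Edge 7: R (sign -) -> bounds (-11/16, -21/32), value = -43/64
Game value = -43/64

-43/64


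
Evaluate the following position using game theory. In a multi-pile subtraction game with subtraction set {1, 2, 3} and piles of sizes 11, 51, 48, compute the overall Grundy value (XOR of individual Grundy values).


Subtraction set: {1, 2, 3}
For this subtraction set, G(n) = n mod 4 (period = max + 1 = 4).
Pile 1 (size 11): G(11) = 11 mod 4 = 3
Pile 2 (size 51): G(51) = 51 mod 4 = 3
Pile 3 (size 48): G(48) = 48 mod 4 = 0
Total Grundy value = XOR of all: 3 XOR 3 XOR 0 = 0

0


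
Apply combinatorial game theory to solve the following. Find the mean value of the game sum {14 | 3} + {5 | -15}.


G1 = {14 | 3}, G2 = {5 | -15}
Each is a switch {a | b} with numbers a > b; its mean value is (a + b)/2, and mean value is additive over game sums: m(G1 + G2) = m(G1) + m(G2).
Mean of G1 = (14 + (3))/2 = 17/2 = 17/2
Mean of G2 = (5 + (-15))/2 = -10/2 = -5
Mean of G1 + G2 = 17/2 + -5 = 7/2

7/2


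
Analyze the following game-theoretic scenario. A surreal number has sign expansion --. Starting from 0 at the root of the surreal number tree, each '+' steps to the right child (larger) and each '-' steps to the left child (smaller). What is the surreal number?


Sign expansion: --
Rule: track bounds (lo, hi), initially (-inf, +inf). On '+', the current value becomes lo and we move to the simplest number in (value, hi): value + 1 if hi = +inf, otherwise the midpoint (value + hi)/2. On '-', the current value becomes hi and we move to value - 1 if lo = -inf, otherwise the midpoint (lo + value)/2.
Start at 0.
Step 1: sign = -, move left. Bounds: (-inf, 0). Value = -1
Step 2: sign = -, move left. Bounds: (-inf, -1). Value = -2
The surreal number with sign expansion -- is -2.

-2


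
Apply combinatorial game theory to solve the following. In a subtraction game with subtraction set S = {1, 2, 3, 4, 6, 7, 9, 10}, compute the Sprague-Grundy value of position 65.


The subtraction set is S = {1, 2, 3, 4, 6, 7, 9, 10}.
G(k) = mex{ G(k - s) : s in S, s <= k }. We compute iteratively: G(0) = 0.
G(1) = mex({0}) = 1
G(2) = mex({0, 1}) = 2
G(3) = mex({0, 1, 2}) = 3
G(4) = mex({0, 1, 2, 3}) = 4
G(5) = mex({1, 2, 3, 4}) = 0
G(6) = mex({0, 2, 3, 4}) = 1
G(7) = mex({0, 1, 3, 4}) = 2
G(8) = mex({0, 1, 2, 4}) = 3
G(9) = mex({0, 1, 2, 3}) = 4
G(10) = mex({0, 1, 2, 3, 4}) = 5
G(11) = mex({0, 1, 2, 3, 4, 5}) = 6
G(12) = mex({0, 1, 2, 3, 4, 5, 6}) = 7
G(13) = mex({1, 2, 3, 4, 5, 6, 7}) = 0
G(14) = mex({0, 2, 3, 4, 5, 6, 7}) = 1
G(15) = mex({0, 1, 3, 4, 6, 7}) = 2
G(16) = mex({0, 1, 2, 4, 5, 7}) = 3
G(17) = mex({0, 1, 2, 3, 5, 6}) = 4
G(18) = mex({1, 2, 3, 4, 6, 7}) = 0
G(19) = mex({0, 2, 3, 4, 5, 7}) = 1
G(20) = mex({0, 1, 3, 4, 5, 6}) = 2
G(21) = mex({0, 1, 2, 4, 6, 7}) = 3
G(22) = mex({0, 1, 2, 3, 7}) = 4
Observe that G(13)..G(22) = 0, 1, 2, 3, 4, 0, 1, 2, 3, 4 repeats G(0)..G(9) = 0, 1, 2, 3, 4, 0, 1, 2, 3, 4.
For k >= max(S) = 10, G(k) is determined by the previous 10 values G(k-10)..G(k-1); a window of 10 consecutive values has recurred shifted by 13, so by induction G(k + 13) = G(k) for all k >= 0: the sequence is periodic from the start with period 13.
One period: G(0..12) = 0, 1, 2, 3, 4, 0, 1, 2, 3, 4, 5, 6, 7.
65 mod 13 = 0, so G(65) = G(0) = 0.

0


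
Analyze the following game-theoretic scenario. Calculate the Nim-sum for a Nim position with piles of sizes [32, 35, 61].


We need the XOR (exclusive or) of all pile sizes.
After XOR-ing pile 1 (size 32): 0 XOR 32 = 32
After XOR-ing pile 2 (size 35): 32 XOR 35 = 3
After XOR-ing pile 3 (size 61): 3 XOR 61 = 62
The Nim-value of this position is 62.

62


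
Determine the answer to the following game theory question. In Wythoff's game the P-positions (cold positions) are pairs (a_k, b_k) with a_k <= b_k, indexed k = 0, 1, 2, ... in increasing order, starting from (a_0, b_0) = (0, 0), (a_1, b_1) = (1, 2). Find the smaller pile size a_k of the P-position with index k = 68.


By Wythoff's theorem, a_k = floor(k * phi) and b_k = floor(k * phi^2) = a_k + k, where phi = (1 + sqrt(5))/2 is the golden ratio.
phi = (1 + sqrt(5))/2 = 1.618034
k = 68
k * phi = 68 * 1.618034 = 110.026311
a_68 = floor(k * phi) = 110

110


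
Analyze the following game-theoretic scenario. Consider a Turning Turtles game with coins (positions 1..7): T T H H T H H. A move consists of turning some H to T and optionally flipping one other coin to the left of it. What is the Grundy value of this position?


Coins: T T H H T H H
Key fact: a single head at position k behaves exactly like a Nim heap of size k (turning it to T and optionally flipping a coin at j < k corresponds to moving the heap from k to j, or to 0), and heads combine as a disjunctive sum (two heads at the same place would cancel, matching j XOR j = 0). So the Nim-value is the XOR of the 1-indexed positions of the heads.
Face-up positions (1-indexed): [3, 4, 6, 7]
XOR 0 with 3: 0 XOR 3 = 3
XOR 3 with 4: 3 XOR 4 = 7
XOR 7 with 6: 7 XOR 6 = 1
XOR 1 with 7: 1 XOR 7 = 6
Nim-value = 6

6


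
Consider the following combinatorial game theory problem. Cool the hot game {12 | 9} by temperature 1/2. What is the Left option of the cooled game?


Original game: {12 | 9} (a switch {a | b} with a > b).
Cooling by t (for t below the temperature (a - b)/2 = 3/2) taxes each move by t: {a | b} cooled by t is {a - t | b + t}.
Cooling amount: t = 1/2
Cooled Left option: 12 - 1/2 = 23/2
Cooled Right option: 9 + 1/2 = 19/2
Cooled game: {23/2 | 19/2}
Left option = 23/2

23/2


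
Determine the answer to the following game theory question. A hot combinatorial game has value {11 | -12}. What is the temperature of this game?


The game is {11 | -12}, a switch {a | b} with numbers a > b.
Cooling {a | b} by t gives {a - t | b + t}, which stops being hot when a - t = b + t, i.e. at t = (a - b)/2. So the temperature of a switch is (a - b)/2.
Temperature = (Left option - Right option) / 2
= (11 - (-12)) / 2
= 23 / 2
= 23/2

23/2


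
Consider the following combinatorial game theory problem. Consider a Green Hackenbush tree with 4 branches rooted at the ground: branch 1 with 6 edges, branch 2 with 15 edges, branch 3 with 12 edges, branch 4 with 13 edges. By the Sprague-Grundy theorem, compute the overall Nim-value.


The tree has 4 branches from the ground vertex.
In Green Hackenbush, the Nim-value of a simple path of length k is k.
Branch 1: length 6, Nim-value = 6
Branch 2: length 15, Nim-value = 15
Branch 3: length 12, Nim-value = 12
Branch 4: length 13, Nim-value = 13
Total Nim-value = XOR of all branch values:
0 XOR 6 = 6
6 XOR 15 = 9
9 XOR 12 = 5
5 XOR 13 = 8
Nim-value of the tree = 8

8


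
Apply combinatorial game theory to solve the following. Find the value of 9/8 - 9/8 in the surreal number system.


x = 9/8, y = 9/8
Converting to common denominator: 8
x = 9/8, y = 9/8
x - y = 9/8 - 9/8 = 0

0


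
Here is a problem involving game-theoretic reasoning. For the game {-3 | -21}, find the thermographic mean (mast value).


Game = {-3 | -21}, a switch {a | b} with numbers a > b.
Its thermograph has left wall a - t and right wall b + t, which meet at t = (a - b)/2, where both equal (a + b)/2. So the mast (mean value) is at (a + b)/2.
Mean = (-3 + (-21))/2 = -24/2 = -12

-12


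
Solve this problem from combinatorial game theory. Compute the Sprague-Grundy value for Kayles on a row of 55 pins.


Kayles: a move removes 1 or 2 adjacent pins from a contiguous row.
Removing pins from a row of k leaves two independent rows (a, b) with a + b = k - 1 (one pin) or a + b = k - 2 (two pins); an end removal gives a = 0.
By Sprague-Grundy, G(k) = mex{ G(a) XOR G(b) } over all these splits. G(0) = 0.
G(1): splits (0,0):0^0=0 -> mex({0}) = 1
G(2): splits (0,1):0^1=1 (0,0):0^0=0 -> mex({0, 1}) = 2
G(3): splits (0,2):0^2=2 (1,1):1^1=0 (0,1):0^1=1 -> mex({0, 1, 2}) = 3
G(4): splits (0,3):0^3=3 (1,2):1^2=3 (0,2):0^2=2 (1,1):1^1=0 -> mex({0, 2, 3}) = 1
G(5): splits (0,4):0^1=1 (1,3):1^3=2 (2,2):2^2=0 (0,3):0^3=3 (1,2):1^2=3 -> mex({0, 1, 2, 3}) = 4
G(6) = mex({0, 1, 2, 4}) = 3
G(7) = mex({0, 1, 3, 4, 5}) = 2
G(8) = mex({0, 2, 3, 5, 6}) = 1
G(9) = mex({0, 1, 2, 3, 6, 7}) = 4
G(10) = mex({0, 1, 3, 4, 5, 7}) = 2
G(11) = mex({0, 1, 2, 3, 4, 5}) = 6
G(12) = mex({0, 1, 2, 3, 5, 6, 7}) = 4
G(13) = mex({0, 2, 3, 4, 6, 7}) = 1
G(14) = mex({0, 1, 4, 5, 6, 7}) = 2
G(15) = mex({0, 1, 2, 3, 4, 5, 6}) = 7
G(16) = mex({0, 2, 3, 5, 6, 7}) = 1
G(17) = mex({0, 1, 2, 3, 5, 6, 7}) = 4
G(18) = mex({0, 1, 2, 4, 5, 6}) = 3
G(19) = mex({0, 1, 3, 4, 5, 7}) = 2
G(20) = mex({0, 2, 3, 4, 5, 6, 7}) = 1
G(21) = mex({0, 1, 2, 3, 5, 6, 7}) = 4
G(22) = mex({0, 1, 2, 3, 4, 5, 7}) = 6
G(23) = mex({0, 1, 2, 3, 4, 5, 6}) = 7
G(24) = mex({0, 1, 2, 3, 5, 6, 7}) = 4
G(25) = mex({0, 2, 3, 4, 6, 7}) = 1
G(26) = mex({0, 1, 3, 4, 5, 6, 7}) = 2
G(27) = mex({0, 1, 2, 3, 4, 5, 6, 7}) = 8
G(28) = mex({0, 1, 2, 3, 4, 6, 7, 8}) = 5
G(29) = mex({0, 1, 2, 3, 5, 6, 7, 8, 9}) = 4
G(30) = mex({0, 1, 2, 3, 4, 5, 6, 9, 10}) = 7
G(31) = mex({0, 1, 3, 4, 5, 7, 10, 11}) = 2
G(32) = mex({0, 2, 3, 4, 5, 6, 7, 9, 11}) = 1
G(33) = mex({0, 1, 2, 3, 4, 5, 6, 7, 9, 12}) = 8
G(34) = mex({0, 1, 2, 3, 4, 5, 7, 8, 11, 12}) = 6
G(35) = mex({0, 1, 2, 3, 4, 5, 6, 8, 9, 10, 11}) = 7
G(36) = mex({0, 1, 2, 3, 5, 6, 7, 9, 10}) = 4
G(37) = mex({0, 2, 3, 4, 6, 7, 9, 10, 11, 12}) = 1
G(38) = mex({0, 1, 3, 4, 5, 6, 7, 9, 10, 11, 12}) = 2
G(39) = mex({0, 1, 2, 4, 5, 6, 7, 9, 10, 12, 14}) = 3
G(40) = mex({0, 2, 3, 4, 6, 7, 11, 12, 14}) = 1
G(41) = mex({0, 1, 2, 3, 5, 6, 7, 9, 10, 11, 12}) = 4
G(42) = mex({0, 1, 2, 3, 4, 5, 6, 9, 10}) = 7
G(43) = mex({0, 1, 3, 4, 5, 7, 9, 10, 12, 15}) = 2
G(44) = mex({0, 2, 3, 4, 5, 6, 7, 9, 10, 12, 15}) = 1
G(45) = mex({0, 1, 2, 3, 4, 5, 6, 7, 9, 10, 12, 14}) = 8
G(46) = mex({0, 1, 3, 4, 5, 7, 8, 11, 12, 14}) = 2
G(47) = mex({0, 1, 2, 3, 4, 5, 6, 8, 9, 10, 11, 12}) = 7
G(48) = mex({0, 1, 2, 3, 5, 6, 7, 9, 10}) = 4
G(49) = mex({0, 2, 3, 4, 6, 7, 9, 10, 11, 12, 15}) = 1
G(50) = mex({0, 1, 4, 5, 6, 7, 9, 11, 12, 14, 15}) = 2
G(51) = mex({0, 1, 2, 3, 4, 5, 6, 7, 9, 12, 14, 15}) = 8
G(52) = mex({0, 2, 3, 4, 5, 6, 7, 8, 11, 12, 15}) = 1
G(53) = mex({0, 1, 2, 3, 5, 6, 7, 8, 9, 10, 11, 12}) = 4
G(54) = mex({0, 1, 2, 3, 4, 5, 6, 9, 10}) = 7
G(55) = mex({0, 1, 3, 4, 5, 7, 9, 10, 11, 12}) = 2
Therefore G(55) = 2.

2


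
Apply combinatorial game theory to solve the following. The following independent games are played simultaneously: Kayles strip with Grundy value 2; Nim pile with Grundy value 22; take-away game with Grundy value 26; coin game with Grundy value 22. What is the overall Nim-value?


By the Sprague-Grundy theorem, the Grundy value of a sum of games is the XOR of individual Grundy values.
Kayles strip: Grundy value = 2. Running XOR: 0 XOR 2 = 2
Nim pile: Grundy value = 22. Running XOR: 2 XOR 22 = 20
take-away game: Grundy value = 26. Running XOR: 20 XOR 26 = 14
coin game: Grundy value = 22. Running XOR: 14 XOR 22 = 24
The combined Grundy value is 24.

24


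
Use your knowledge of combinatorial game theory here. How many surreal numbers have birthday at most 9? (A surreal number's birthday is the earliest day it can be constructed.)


Day 0: {|} = 0 is born. Count = 1.
Day n: the number of surreal numbers born by day n is 2^(n+1) - 1.
By day 0: 2^1 - 1 = 1
By day 1: 2^2 - 1 = 3
By day 2: 2^3 - 1 = 7
By day 3: 2^4 - 1 = 15
By day 4: 2^5 - 1 = 31
By day 5: 2^6 - 1 = 63
By day 6: 2^7 - 1 = 127
By day 7: 2^8 - 1 = 255
By day 8: 2^9 - 1 = 511
By day 9: 2^10 - 1 = 1023
By day 9: 1023 surreal numbers.

1023


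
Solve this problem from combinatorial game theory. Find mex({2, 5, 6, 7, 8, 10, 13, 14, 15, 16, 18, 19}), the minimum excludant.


Set = {2, 5, 6, 7, 8, 10, 13, 14, 15, 16, 18, 19}
0 is NOT in the set. This is the mex.
mex = 0

0


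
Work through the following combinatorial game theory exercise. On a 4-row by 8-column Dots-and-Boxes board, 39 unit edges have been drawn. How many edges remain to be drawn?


Grid: 4 x 8 boxes, i.e. 5 rows and 9 columns of dots.
Horizontal edges: (rows + 1) * cols = 5 * 8 = 40
Vertical edges: rows * (cols + 1) = 4 * 9 = 36
Total edges: 40 + 36 = 76
Edges drawn: 39
Remaining: 76 - 39 = 37

37


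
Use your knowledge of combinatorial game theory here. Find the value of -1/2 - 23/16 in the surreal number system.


x = -1/2, y = 23/16
Converting to common denominator: 16
x = -8/16, y = 23/16
x - y = -1/2 - 23/16 = -31/16

-31/16


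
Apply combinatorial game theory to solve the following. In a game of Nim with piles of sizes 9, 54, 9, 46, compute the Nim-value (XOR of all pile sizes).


We need the XOR (exclusive or) of all pile sizes.
After XOR-ing pile 1 (size 9): 0 XOR 9 = 9
After XOR-ing pile 2 (size 54): 9 XOR 54 = 63
After XOR-ing pile 3 (size 9): 63 XOR 9 = 54
After XOR-ing pile 4 (size 46): 54 XOR 46 = 24
The Nim-value of this position is 24.

24


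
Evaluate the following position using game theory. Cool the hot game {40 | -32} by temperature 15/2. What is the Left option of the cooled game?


Original game: {40 | -32} (a switch {a | b} with a > b).
Cooling by t (for t below the temperature (a - b)/2 = 36) taxes each move by t: {a | b} cooled by t is {a - t | b + t}.
Cooling amount: t = 15/2
Cooled Left option: 40 - 15/2 = 65/2
Cooled Right option: -32 + 15/2 = -49/2
Cooled game: {65/2 | -49/2}
Left option = 65/2

65/2


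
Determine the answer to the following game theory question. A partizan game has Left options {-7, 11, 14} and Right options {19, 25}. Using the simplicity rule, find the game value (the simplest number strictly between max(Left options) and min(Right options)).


Left options: {-7, 11, 14}, max = 14
Right options: {19, 25}, min = 19
All options are numbers and max(Left) < min(Right), so by the simplicity theorem the value is the simplest (earliest-born) number strictly between 14 and 19.
Integers 15 through 18 all lie strictly between 14 and 19.
Among integers, the simplest (lowest birthday = smallest |n|; 0 is born on day 0, +-n on day n) is 15.
No non-integer in the interval can be simpler: if x is a non-integer in the interval, then floor(x) or ceil(x) also lies in the interval (the interval contains an integer), and both are proper prefixes of x's sign expansion, i.e. born earlier. So the game value is 15.
Game value = 15

15


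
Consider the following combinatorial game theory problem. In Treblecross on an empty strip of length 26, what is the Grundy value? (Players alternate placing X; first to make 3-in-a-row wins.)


Treblecross: place X on empty cells; 3-in-a-row wins.
Playing within two cells of an existing X lets the opponent win at once, so sensible play treats the cells i-2..i+2 around each X as dead. The player left with no safe cell loses, so this is a normal-play take-away game on strips of safe cells.
Placing X at cell i (0-indexed) of a strip of k safe cells leaves independent strips of sizes max(0, i-2) and max(0, k-i-3). Hence G(k) = mex{ G(max(0,i-2)) XOR G(max(0,k-i-3)) : 0 <= i < k }, with G(0) = 0.
G(1): splits (0,0):0^0=0 -> mex({0}) = 1
G(2): splits (0,0):0^0=0 -> mex({0}) = 1
G(3): splits (0,0):0^0=0 -> mex({0}) = 1
G(4): splits (0,1):0^1=1 (0,0):0^0=0 -> mex({0, 1}) = 2
G(5): splits (0,2):0^1=1 (0,1):0^1=1 (0,0):0^0=0 -> mex({0, 1}) = 2
G(6) = mex({1}) = 0
G(7) = mex({0, 1, 2}) = 3
G(8) = mex({0, 1, 2}) = 3
G(9) = mex({0, 2}) = 1
G(10) = mex({0, 2, 3}) = 1
G(11) = mex({0, 3}) = 1
G(12) = mex({1, 3}) = 0
G(13) = mex({0, 1, 2, 3}) = 4
G(14) = mex({0, 1, 2}) = 3
G(15) = mex({0, 1, 2}) = 3
G(16) = mex({0, 1, 2, 4}) = 3
G(17) = mex({0, 1, 3, 4}) = 2
G(18) = mex({0, 1, 3, 4}) = 2
G(19) = mex({0, 1, 3, 5}) = 2
G(20) = mex({0, 1, 2, 3, 5}) = 4
G(21) = mex({0, 1, 2, 3, 5}) = 4
G(22) = mex({1, 2, 6}) = 0
G(23) = mex({0, 1, 2, 3, 4, 6}) = 5
G(24) = mex({0, 1, 2, 3, 4}) = 5
G(25) = mex({0, 1, 3, 4, 7}) = 2
G(26) = mex({0, 1, 3, 4, 5, 7}) = 2
Therefore G(26) = 2.

2


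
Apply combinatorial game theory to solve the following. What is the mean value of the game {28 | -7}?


Game = {28 | -7}, a switch {a | b} with numbers a > b.
Its thermograph has left wall a - t and right wall b + t, which meet at t = (a - b)/2, where both equal (a + b)/2. So the mast (mean value) is at (a + b)/2.
Mean = (28 + (-7))/2 = 21/2 = 21/2

21/2


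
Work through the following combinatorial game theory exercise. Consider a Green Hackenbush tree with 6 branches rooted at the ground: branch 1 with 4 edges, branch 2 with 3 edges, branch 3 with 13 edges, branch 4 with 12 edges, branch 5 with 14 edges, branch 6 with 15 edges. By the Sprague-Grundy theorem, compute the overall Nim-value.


The tree has 6 branches from the ground vertex.
In Green Hackenbush, the Nim-value of a simple path of length k is k.
Branch 1: length 4, Nim-value = 4
Branch 2: length 3, Nim-value = 3
Branch 3: length 13, Nim-value = 13
Branch 4: length 12, Nim-value = 12
Branch 5: length 14, Nim-value = 14
Branch 6: length 15, Nim-value = 15
Total Nim-value = XOR of all branch values:
0 XOR 4 = 4
4 XOR 3 = 7
7 XOR 13 = 10
10 XOR 12 = 6
6 XOR 14 = 8
8 XOR 15 = 7
Nim-value of the tree = 7

7


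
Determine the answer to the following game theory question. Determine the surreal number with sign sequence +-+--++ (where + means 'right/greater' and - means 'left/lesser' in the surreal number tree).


Sign expansion: +-+--++
Rule: track bounds (lo, hi), initially (-inf, +inf). On '+', the current value becomes lo and we move to the simplest number in (value, hi): value + 1 if hi = +inf, otherwise the midpoint (value + hi)/2. On '-', the current value becomes hi and we move to value - 1 if lo = -inf, otherwise the midpoint (lo + value)/2.
Start at 0.
Step 1: sign = +, move right. Bounds: (0, +inf). Value = 1
Step 2: sign = -, move left. Bounds: (0, 1). Value = 1/2
Step 3: sign = +, move right. Bounds: (1/2, 1). Value = 3/4
Step 4: sign = -, move left. Bounds: (1/2, 3/4). Value = 5/8
Step 5: sign = -, move left. Bounds: (1/2, 5/8). Value = 9/16
Step 6: sign = +, move right. Bounds: (9/16, 5/8). Value = 19/32
Step 7: sign = +, move right. Bounds: (19/32, 5/8). Value = 39/64
The surreal number with sign expansion +-+--++ is 39/64.

39/64


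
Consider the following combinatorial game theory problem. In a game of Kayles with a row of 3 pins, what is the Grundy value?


Kayles: a move removes 1 or 2 adjacent pins from a contiguous row.
Removing pins from a row of k leaves two independent rows (a, b) with a + b = k - 1 (one pin) or a + b = k - 2 (two pins); an end removal gives a = 0.
By Sprague-Grundy, G(k) = mex{ G(a) XOR G(b) } over all these splits. G(0) = 0.
G(1): splits (0,0):0^0=0 -> mex({0}) = 1
G(2): splits (0,1):0^1=1 (0,0):0^0=0 -> mex({0, 1}) = 2
G(3): splits (0,2):0^2=2 (1,1):1^1=0 (0,1):0^1=1 -> mex({0, 1, 2}) = 3
Therefore G(3) = 3.

3


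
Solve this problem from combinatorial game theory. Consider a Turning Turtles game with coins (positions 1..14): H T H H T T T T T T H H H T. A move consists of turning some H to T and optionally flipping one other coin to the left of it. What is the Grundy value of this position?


Coins: H T H H T T T T T T H H H T
Key fact: a single head at position k behaves exactly like a Nim heap of size k (turning it to T and optionally flipping a coin at j < k corresponds to moving the heap from k to j, or to 0), and heads combine as a disjunctive sum (two heads at the same place would cancel, matching j XOR j = 0). So the Nim-value is the XOR of the 1-indexed positions of the heads.
Face-up positions (1-indexed): [1, 3, 4, 11, 12, 13]
XOR 0 with 1: 0 XOR 1 = 1
XOR 1 with 3: 1 XOR 3 = 2
XOR 2 with 4: 2 XOR 4 = 6
XOR 6 with 11: 6 XOR 11 = 13
XOR 13 with 12: 13 XOR 12 = 1
XOR 1 with 13: 1 XOR 13 = 12
Nim-value = 12

12


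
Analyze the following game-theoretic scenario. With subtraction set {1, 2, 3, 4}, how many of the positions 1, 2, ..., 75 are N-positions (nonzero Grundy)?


Subtraction set S = {1, 2, 3, 4}, so G(n) = n mod 5.
G(n) = 0 when n is a multiple of 5.
Multiples of 5 in [1, 75]: 15
N-positions (nonzero Grundy) = 75 - 15 = 60

60


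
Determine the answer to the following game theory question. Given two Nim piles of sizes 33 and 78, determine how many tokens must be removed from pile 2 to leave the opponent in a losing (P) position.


Piles: 33 and 78
Current XOR: 33 XOR 78 = 111 (non-zero, so this is an N-position).
To make the XOR zero, we need to find a move that balances the piles.
For pile 2 (size 78): target = 78 XOR 111 = 33
We reduce pile 2 from 78 to 33.
Tokens removed: 78 - 33 = 45
Verification: 33 XOR 33 = 0

45


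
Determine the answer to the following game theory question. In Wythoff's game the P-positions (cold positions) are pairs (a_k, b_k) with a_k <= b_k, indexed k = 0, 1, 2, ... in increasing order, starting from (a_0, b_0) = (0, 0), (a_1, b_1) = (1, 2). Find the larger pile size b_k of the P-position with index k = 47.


By Wythoff's theorem, a_k = floor(k * phi) and b_k = floor(k * phi^2) = a_k + k, where phi = (1 + sqrt(5))/2 is the golden ratio.
phi = (1 + sqrt(5))/2 = 1.618034
phi^2 = phi + 1 = 2.618034
k = 47
k * phi^2 = 47 * 2.618034 = 123.047597
b_47 = floor(k * phi^2) = 123 (check: a_47 + k = 76 + 47 = 123)

123


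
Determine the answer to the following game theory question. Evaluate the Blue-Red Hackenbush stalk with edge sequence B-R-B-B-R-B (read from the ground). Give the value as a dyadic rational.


Edges (from ground): B-R-B-B-R-B
By Berlekamp's sign-expansion rule, a Blue-Red Hackenbush stalk has the value of the surreal number whose sign sequence is the edge sequence with B -> + and R -> -.
Sign sequence: +-++-+
Trace the sign expansion in the surreal number tree, starting from 0:
Edge 1: B (sign +) -> bounds (0, +inf), value = 1
Edge 2: R (sign -) -> bounds (0, 1), value = 1/2
Edge 3: B (sign +) -> bounds (1/2, 1), value = 3/4
Edge 4: B (sign +) -> bounds (3/4, 1), value = 7/8
Edge 5: R (sign -) -> bounds (3/4, 7/8), value = 13/16
Edge 6: B (sign +) -> bounds (13/16, 7/8), value = 27/32
Game value = 27/32

27/32


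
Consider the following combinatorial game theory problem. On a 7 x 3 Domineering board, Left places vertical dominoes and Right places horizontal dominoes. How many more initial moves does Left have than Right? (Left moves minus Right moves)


Board is 7 x 3 (rows x cols).
Left (vertical) placements: (rows-1) * cols = 6 * 3 = 18
Right (horizontal) placements: rows * (cols-1) = 7 * 2 = 14
Advantage = Left - Right = 18 - 14 = 4

4


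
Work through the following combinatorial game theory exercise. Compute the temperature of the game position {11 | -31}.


The game is {11 | -31}, a switch {a | b} with numbers a > b.
Cooling {a | b} by t gives {a - t | b + t}, which stops being hot when a - t = b + t, i.e. at t = (a - b)/2. So the temperature of a switch is (a - b)/2.
Temperature = (Left option - Right option) / 2
= (11 - (-31)) / 2
= 42 / 2
= 21

21


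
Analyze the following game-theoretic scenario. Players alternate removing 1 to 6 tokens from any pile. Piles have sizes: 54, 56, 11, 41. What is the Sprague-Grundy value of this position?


Subtraction set: {1, 2, 3, 4, 5, 6}
For this subtraction set, G(n) = n mod 7 (period = max + 1 = 7).
Pile 1 (size 54): G(54) = 54 mod 7 = 5
Pile 2 (size 56): G(56) = 56 mod 7 = 0
Pile 3 (size 11): G(11) = 11 mod 7 = 4
Pile 4 (size 41): G(41) = 41 mod 7 = 6
Total Grundy value = XOR of all: 5 XOR 0 XOR 4 XOR 6 = 7

7


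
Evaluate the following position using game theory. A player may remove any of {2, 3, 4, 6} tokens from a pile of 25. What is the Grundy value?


The subtraction set is S = {2, 3, 4, 6}.
G(k) = mex{ G(k - s) : s in S, s <= k }. We compute iteratively: G(0) = 0.
G(1) = mex({}) = 0
G(2) = mex({0}) = 1
G(3) = mex({0}) = 1
G(4) = mex({0, 1}) = 2
G(5) = mex({0, 1}) = 2
G(6) = mex({0, 1, 2}) = 3
G(7) = mex({0, 1, 2}) = 3
G(8) = mex({1, 2, 3}) = 0
G(9) = mex({1, 2, 3}) = 0
G(10) = mex({0, 2, 3}) = 1
G(11) = mex({0, 2, 3}) = 1
G(12) = mex({0, 1, 3}) = 2
G(13) = mex({0, 1, 3}) = 2
Observe that G(8)..G(13) = 0, 0, 1, 1, 2, 2 repeats G(0)..G(5) = 0, 0, 1, 1, 2, 2.
For k >= max(S) = 6, G(k) is determined by the previous 6 values G(k-6)..G(k-1); a window of 6 consecutive values has recurred shifted by 8, so by induction G(k + 8) = G(k) for all k >= 0: the sequence is periodic from the start with period 8.
One period: G(0..7) = 0, 0, 1, 1, 2, 2, 3, 3.
25 mod 8 = 1, so G(25) = G(1) = 0.

0


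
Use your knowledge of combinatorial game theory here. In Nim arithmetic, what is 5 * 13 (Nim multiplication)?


Nim multiplication is bilinear over XOR: (u XOR v) * w = (u*w) XOR (v*w).
So we split each operand into its bit components and XOR the pairwise Nim products.
5 = 1 + 4 (as XOR of powers of 2).
13 = 1 + 4 + 8 (as XOR of powers of 2).
Using the standard Nim-product table on single bits:
  2*2 = 3,   2*4 = 8,   2*8 = 12,
  4*4 = 6,   4*8 = 11,  8*8 = 13,
and  1*x = x (identity), k*l = l*k (commutative).
Pairwise Nim products:
  1 * 1 = 1
  1 * 4 = 4
  1 * 8 = 8
  4 * 1 = 4
  4 * 4 = 6
  4 * 8 = 11
XOR them: 1 XOR 4 XOR 8 XOR 4 XOR 6 XOR 11 = 4.
Result: 5 * 13 = 4 (in Nim).

4


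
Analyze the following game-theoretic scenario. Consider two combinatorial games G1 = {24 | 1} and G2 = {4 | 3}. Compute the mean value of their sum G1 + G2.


G1 = {24 | 1}, G2 = {4 | 3}
Each is a switch {a | b} with numbers a > b; its mean value is (a + b)/2, and mean value is additive over game sums: m(G1 + G2) = m(G1) + m(G2).
Mean of G1 = (24 + (1))/2 = 25/2 = 25/2
Mean of G2 = (4 + (3))/2 = 7/2 = 7/2
Mean of G1 + G2 = 25/2 + 7/2 = 16

16


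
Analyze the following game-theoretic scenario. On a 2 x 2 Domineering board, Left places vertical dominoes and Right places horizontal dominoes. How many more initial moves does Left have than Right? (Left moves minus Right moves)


Board is 2 x 2 (rows x cols).
Left (vertical) placements: (rows-1) * cols = 1 * 2 = 2
Right (horizontal) placements: rows * (cols-1) = 2 * 1 = 2
Advantage = Left - Right = 2 - 2 = 0

0


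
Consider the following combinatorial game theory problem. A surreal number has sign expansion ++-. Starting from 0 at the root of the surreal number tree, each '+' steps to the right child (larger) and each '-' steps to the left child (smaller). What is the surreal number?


Sign expansion: ++-
Rule: track bounds (lo, hi), initially (-inf, +inf). On '+', the current value becomes lo and we move to the simplest number in (value, hi): value + 1 if hi = +inf, otherwise the midpoint (value + hi)/2. On '-', the current value becomes hi and we move to value - 1 if lo = -inf, otherwise the midpoint (lo + value)/2.
Start at 0.
Step 1: sign = +, move right. Bounds: (0, +inf). Value = 1
Step 2: sign = +, move right. Bounds: (1, +inf). Value = 2
Step 3: sign = -, move left. Bounds: (1, 2). Value = 3/2
The surreal number with sign expansion ++- is 3/2.

3/2


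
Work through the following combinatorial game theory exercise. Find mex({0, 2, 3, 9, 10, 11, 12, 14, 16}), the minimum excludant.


Set = {0, 2, 3, 9, 10, 11, 12, 14, 16}
0 is in the set.
1 is NOT in the set. This is the mex.
mex = 1

1


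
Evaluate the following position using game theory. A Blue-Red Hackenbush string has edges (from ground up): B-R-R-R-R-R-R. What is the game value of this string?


Edges (from ground): B-R-R-R-R-R-R
By Berlekamp's sign-expansion rule, a Blue-Red Hackenbush stalk has the value of the surreal number whose sign sequence is the edge sequence with B -> + and R -> -.
Sign sequence: +------
Trace the sign expansion in the surreal number tree, starting from 0:
Edge 1: B (sign +) -> bounds (0, +inf), value = 1
Edge 2: R (sign -) -> bounds (0, 1), value = 1/2
Edge 3: R (sign -) -> bounds (0, 1/2), value = 1/4
Edge 4: R (sign -) -> bounds (0, 1/4), value = 1/8
Edge 5: R (sign -) -> bounds (0, 1/8), value = 1/16
Edge 6: R (sign -) -> bounds (0, 1/16), value = 1/32
Edge 7: R (sign -) -> bounds (0, 1/32), value = 1/64
Game value = 1/64

1/64


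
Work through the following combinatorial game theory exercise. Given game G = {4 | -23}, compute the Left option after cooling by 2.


Original game: {4 | -23} (a switch {a | b} with a > b).
Cooling by t (for t below the temperature (a - b)/2 = 27/2) taxes each move by t: {a | b} cooled by t is {a - t | b + t}.
Cooling amount: t = 2
Cooled Left option: 4 - 2 = 2
Cooled Right option: -23 + 2 = -21
Cooled game: {2 | -21}
Left option = 2

2


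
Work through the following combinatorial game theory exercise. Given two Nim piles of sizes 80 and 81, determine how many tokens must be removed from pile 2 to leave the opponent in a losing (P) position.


Piles: 80 and 81
Current XOR: 80 XOR 81 = 1 (non-zero, so this is an N-position).
To make the XOR zero, we need to find a move that balances the piles.
For pile 2 (size 81): target = 81 XOR 1 = 80
We reduce pile 2 from 81 to 80.
Tokens removed: 81 - 80 = 1
Verification: 80 XOR 80 = 0

1


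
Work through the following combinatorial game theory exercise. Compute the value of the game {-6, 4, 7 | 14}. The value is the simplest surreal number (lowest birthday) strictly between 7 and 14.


Left options: {-6, 4, 7}, max = 7
Right options: {14}, min = 14
All options are numbers and max(Left) < min(Right), so by the simplicity theorem the value is the simplest (earliest-born) number strictly between 7 and 14.
Integers 8 through 13 all lie strictly between 7 and 14.
Among integers, the simplest (lowest birthday = smallest |n|; 0 is born on day 0, +-n on day n) is 8.
No non-integer in the interval can be simpler: if x is a non-integer in the interval, then floor(x) or ceil(x) also lies in the interval (the interval contains an integer), and both are proper prefixes of x's sign expansion, i.e. born earlier. So the game value is 8.
Game value = 8

8


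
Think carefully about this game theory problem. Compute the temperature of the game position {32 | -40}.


The game is {32 | -40}, a switch {a | b} with numbers a > b.
Cooling {a | b} by t gives {a - t | b + t}, which stops being hot when a - t = b + t, i.e. at t = (a - b)/2. So the temperature of a switch is (a - b)/2.
Temperature = (Left option - Right option) / 2
= (32 - (-40)) / 2
= 72 / 2
= 36

36


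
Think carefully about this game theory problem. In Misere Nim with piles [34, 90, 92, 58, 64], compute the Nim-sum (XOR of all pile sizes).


We need the XOR (exclusive or) of all pile sizes.
After XOR-ing pile 1 (size 34): 0 XOR 34 = 34
After XOR-ing pile 2 (size 90): 34 XOR 90 = 120
After XOR-ing pile 3 (size 92): 120 XOR 92 = 36
After XOR-ing pile 4 (size 58): 36 XOR 58 = 30
After XOR-ing pile 5 (size 64): 30 XOR 64 = 94
The Nim-value of this position is 94.

94


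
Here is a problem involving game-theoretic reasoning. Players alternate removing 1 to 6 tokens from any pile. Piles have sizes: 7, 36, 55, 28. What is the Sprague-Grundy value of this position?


Subtraction set: {1, 2, 3, 4, 5, 6}
For this subtraction set, G(n) = n mod 7 (period = max + 1 = 7).
Pile 1 (size 7): G(7) = 7 mod 7 = 0
Pile 2 (size 36): G(36) = 36 mod 7 = 1
Pile 3 (size 55): G(55) = 55 mod 7 = 6
Pile 4 (size 28): G(28) = 28 mod 7 = 0
Total Grundy value = XOR of all: 0 XOR 1 XOR 6 XOR 0 = 7

7


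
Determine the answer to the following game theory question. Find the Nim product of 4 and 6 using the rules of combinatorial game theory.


Nim multiplication is bilinear over XOR: (u XOR v) * w = (u*w) XOR (v*w).
So we split each operand into its bit components and XOR the pairwise Nim products.
4 = 4 (as XOR of powers of 2).
6 = 2 + 4 (as XOR of powers of 2).
Using the standard Nim-product table on single bits:
  2*2 = 3,   2*4 = 8,   2*8 = 12,
  4*4 = 6,   4*8 = 11,  8*8 = 13,
and  1*x = x (identity), k*l = l*k (commutative).
Pairwise Nim products:
  4 * 2 = 8
  4 * 4 = 6
XOR them: 8 XOR 6 = 14.
Result: 4 * 6 = 14 (in Nim).

14


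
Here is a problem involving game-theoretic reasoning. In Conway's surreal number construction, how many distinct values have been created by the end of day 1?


Day 0: {|} = 0 is born. Count = 1.
Day n: the number of surreal numbers born by day n is 2^(n+1) - 1.
By day 0: 2^1 - 1 = 1
By day 1: 2^2 - 1 = 3
By day 1: 3 surreal numbers.

3


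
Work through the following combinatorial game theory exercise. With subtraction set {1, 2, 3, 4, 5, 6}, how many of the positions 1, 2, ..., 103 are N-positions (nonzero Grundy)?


Subtraction set S = {1, 2, 3, 4, 5, 6}, so G(n) = n mod 7.
G(n) = 0 when n is a multiple of 7.
Multiples of 7 in [1, 103]: 14
N-positions (nonzero Grundy) = 103 - 14 = 89

89


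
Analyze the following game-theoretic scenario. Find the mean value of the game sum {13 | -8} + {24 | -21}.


G1 = {13 | -8}, G2 = {24 | -21}
Each is a switch {a | b} with numbers a > b; its mean value is (a + b)/2, and mean value is additive over game sums: m(G1 + G2) = m(G1) + m(G2).
Mean of G1 = (13 + (-8))/2 = 5/2 = 5/2
Mean of G2 = (24 + (-21))/2 = 3/2 = 3/2
Mean of G1 + G2 = 5/2 + 3/2 = 4

4


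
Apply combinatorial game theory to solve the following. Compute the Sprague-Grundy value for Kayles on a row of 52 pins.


Kayles: a move removes 1 or 2 adjacent pins from a contiguous row.
Removing pins from a row of k leaves two independent rows (a, b) with a + b = k - 1 (one pin) or a + b = k - 2 (two pins); an end removal gives a = 0.
By Sprague-Grundy, G(k) = mex{ G(a) XOR G(b) } over all these splits. G(0) = 0.
G(1): splits (0,0):0^0=0 -> mex({0}) = 1
G(2): splits (0,1):0^1=1 (0,0):0^0=0 -> mex({0, 1}) = 2
G(3): splits (0,2):0^2=2 (1,1):1^1=0 (0,1):0^1=1 -> mex({0, 1, 2}) = 3
G(4): splits (0,3):0^3=3 (1,2):1^2=3 (0,2):0^2=2 (1,1):1^1=0 -> mex({0, 2, 3}) = 1
G(5): splits (0,4):0^1=1 (1,3):1^3=2 (2,2):2^2=0 (0,3):0^3=3 (1,2):1^2=3 -> mex({0, 1, 2, 3}) = 4
G(6) = mex({0, 1, 2, 4}) = 3
G(7) = mex({0, 1, 3, 4, 5}) = 2
G(8) = mex({0, 2, 3, 5, 6}) = 1
G(9) = mex({0, 1, 2, 3, 6, 7}) = 4
G(10) = mex({0, 1, 3, 4, 5, 7}) = 2
G(11) = mex({0, 1, 2, 3, 4, 5}) = 6
G(12) = mex({0, 1, 2, 3, 5, 6, 7}) = 4
G(13) = mex({0, 2, 3, 4, 6, 7}) = 1
G(14) = mex({0, 1, 4, 5, 6, 7}) = 2
G(15) = mex({0, 1, 2, 3, 4, 5, 6}) = 7
G(16) = mex({0, 2, 3, 5, 6, 7}) = 1
G(17) = mex({0, 1, 2, 3, 5, 6, 7}) = 4
G(18) = mex({0, 1, 2, 4, 5, 6}) = 3
G(19) = mex({0, 1, 3, 4, 5, 7}) = 2
G(20) = mex({0, 2, 3, 4, 5, 6, 7}) = 1
G(21) = mex({0, 1, 2, 3, 5, 6, 7}) = 4
G(22) = mex({0, 1, 2, 3, 4, 5, 7}) = 6
G(23) = mex({0, 1, 2, 3, 4, 5, 6}) = 7
G(24) = mex({0, 1, 2, 3, 5, 6, 7}) = 4
G(25) = mex({0, 2, 3, 4, 6, 7}) = 1
G(26) = mex({0, 1, 3, 4, 5, 6, 7}) = 2
G(27) = mex({0, 1, 2, 3, 4, 5, 6, 7}) = 8
G(28) = mex({0, 1, 2, 3, 4, 6, 7, 8}) = 5
G(29) = mex({0, 1, 2, 3, 5, 6, 7, 8, 9}) = 4
G(30) = mex({0, 1, 2, 3, 4, 5, 6, 9, 10}) = 7
G(31) = mex({0, 1, 3, 4, 5, 7, 10, 11}) = 2
G(32) = mex({0, 2, 3, 4, 5, 6, 7, 9, 11}) = 1
G(33) = mex({0, 1, 2, 3, 4, 5, 6, 7, 9, 12}) = 8
G(34) = mex({0, 1, 2, 3, 4, 5, 7, 8, 11, 12}) = 6
G(35) = mex({0, 1, 2, 3, 4, 5, 6, 8, 9, 10, 11}) = 7
G(36) = mex({0, 1, 2, 3, 5, 6, 7, 9, 10}) = 4
G(37) = mex({0, 2, 3, 4, 6, 7, 9, 10, 11, 12}) = 1
G(38) = mex({0, 1, 3, 4, 5, 6, 7, 9, 10, 11, 12}) = 2
G(39) = mex({0, 1, 2, 4, 5, 6, 7, 9, 10, 12, 14}) = 3
G(40) = mex({0, 2, 3, 4, 6, 7, 11, 12, 14}) = 1
G(41) = mex({0, 1, 2, 3, 5, 6, 7, 9, 10, 11, 12}) = 4
G(42) = mex({0, 1, 2, 3, 4, 5, 6, 9, 10}) = 7
G(43) = mex({0, 1, 3, 4, 5, 7, 9, 10, 12, 15}) = 2
G(44) = mex({0, 2, 3, 4, 5, 6, 7, 9, 10, 12, 15}) = 1
G(45) = mex({0, 1, 2, 3, 4, 5, 6, 7, 9, 10, 12, 14}) = 8
G(46) = mex({0, 1, 3, 4, 5, 7, 8, 11, 12, 14}) = 2
G(47) = mex({0, 1, 2, 3, 4, 5, 6, 8, 9, 10, 11, 12}) = 7
G(48) = mex({0, 1, 2, 3, 5, 6, 7, 9, 10}) = 4
G(49) = mex({0, 2, 3, 4, 6, 7, 9, 10, 11, 12, 15}) = 1
G(50) = mex({0, 1, 4, 5, 6, 7, 9, 11, 12, 14, 15}) = 2
G(51) = mex({0, 1, 2, 3, 4, 5, 6, 7, 9, 12, 14, 15}) = 8
G(52) = mex({0, 2, 3, 4, 5, 6, 7, 8, 11, 12, 15}) = 1
Therefore G(52) = 1.

1
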